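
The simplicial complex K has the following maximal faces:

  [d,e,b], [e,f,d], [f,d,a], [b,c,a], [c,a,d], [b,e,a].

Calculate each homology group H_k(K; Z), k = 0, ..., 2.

H_0 = Z,  H_1 = Z,  H_2 = 0.

Fix the vertex order a < b < c < d < e < f and write every simplex with vertices in increasing order. Then dim K = 2 and the simplices of K are:

  0-simplices (6): a, b, c, d, e, f
  1-simplices (12): ab, ac, ad, ae, af, bc, bd, be, cd, de, df, ef
  2-simplices (6): abc, abe, acd, adf, bde, def

Hence C_0 ≅ Z^6, C_1 ≅ Z^12, C_2 ≅ Z^6.

The boundary map ∂_1: C_1 → C_0 is given by ∂[p,q] = [q] − [p]. For instance
  ∂cd = d − c.
The 6×12 boundary matrix has rank 5 and Smith normal form diag(1,1,1,1,1).

∂_2: C_2 → C_1 maps a triangle to the signed sum of its edges. For instance
  ∂acd = cd − ad + ac,
  ∂def = ef − df + de.
The 12×6 boundary matrix has rank 6 and Smith normal form diag(1,1,1,1,1,1).

Reading off H_k = ker ∂_k / im ∂_{k+1}:

  H_0: rank C_0 − rank ∂_1 = 6 − 5 = 1, and the invariant factors of ∂_1 are all 1, so H_0 ≅ Z.
  H_1: rank ker ∂_1 − rank ∂_2 = (12 − 5) − 6 = 1, and the invariant factors of ∂_2 are all 1, so H_1 ≅ Z.
  H_2: rank ker ∂_2 − rank ∂_3 = (6 − 6) − 0 = 0, and there is no ∂_3, so H_2 ≅ 0.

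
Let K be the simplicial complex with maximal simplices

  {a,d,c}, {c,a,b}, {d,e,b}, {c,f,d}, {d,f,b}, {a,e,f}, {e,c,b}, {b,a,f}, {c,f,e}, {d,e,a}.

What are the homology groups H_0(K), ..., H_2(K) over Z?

H_0 = Z,  H_1 = Z_2,  H_2 = 0.

We work with the vertex ordering a < b < c < d < e < f. The simplices of K, each written with vertices in increasing order, are:

  0-simplices (6): a, b, c, d, e, f
  1-simplices (15): ab, ac, ad, ae, af, bc, bd, be, bf, cd, ce, cf, de, df, ef
  2-simplices (10): abc, abf, acd, ade, aef, bce, bde, bdf, cdf, cef

giving chain groups C_0 ≅ Z^6, C_1 ≅ Z^15, C_2 ≅ Z^10.

∂_1: C_1 → C_0 is given by ∂[p,q] = [q] − [p].
The 6×15 boundary matrix has rank 5 and Smith normal form diag(1,1,1,1,1).

Boundary ∂_2: C_2 → C_1 maps a triangle to the signed sum of its edges. For instance
  ∂abf = bf − af + ab,
  ∂bce = ce − be + bc.
This gives a 15×10 integer matrix of rank 10; reducing to Smith normal form yields diagonal entries (1,1,1,1,1,1,1,1,1,2).

From H_k ≅ ker(∂_k) / im(∂_{k+1}) we obtain:

  H_0: rank C_0 − rank ∂_1 = 6 − 5 = 1, and the invariant factors of ∂_1 are all 1, so H_0 = Z.
  H_1: rank ker ∂_1 − rank ∂_2 = (15 − 5) − 10 = 0, and ∂_2 has invariant factor 2 > 1, so H_1 = Z_2.
  H_2: rank ker ∂_2 − rank ∂_3 = (10 − 10) − 0 = 0, and there is no ∂_3, so H_2 = 0.

(K is a triangulation of the real projective plane RP^2.)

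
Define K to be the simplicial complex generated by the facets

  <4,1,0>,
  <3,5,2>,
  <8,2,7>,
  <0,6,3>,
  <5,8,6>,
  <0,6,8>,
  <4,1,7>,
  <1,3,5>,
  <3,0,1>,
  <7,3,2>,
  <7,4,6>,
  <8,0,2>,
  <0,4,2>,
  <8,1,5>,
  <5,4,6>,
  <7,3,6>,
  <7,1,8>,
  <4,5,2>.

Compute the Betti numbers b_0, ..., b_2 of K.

b_0 = 1, b_1 = 2, b_2 = 1.

Fix the vertex order 0 < 1 < 2 < 3 < 4 < 5 < 6 < 7 < 8 and write every simplex with vertices in increasing order. Then dim K = 2 and the simplices of K are:

  0-simplices (9): [0], [1], [2], [3], [4], [5], [6], [7], [8]
  1-simplices (27): (27 of them)
  2-simplices (18): [0,1,3], [0,1,4], [0,2,4], [0,2,8], [0,3,6], [0,6,8], [1,3,5], [1,4,7], [1,5,8], [1,7,8], [2,3,5], [2,3,7], [2,4,5], [2,7,8], [3,6,7], [4,5,6], [4,6,7], [5,6,8]

giving chain groups C_0 ≅ Z^9, C_1 ≅ Z^27, C_2 ≅ Z^18.

∂_1: C_1 → C_0 maps an edge to its endpoints' difference, ∂[p,q] = q − p.
The 9×27 boundary matrix has rank 8 and Smith normal form diag(1,1,1,1,1,1,1,1).

The boundary map ∂_2: C_2 → C_1 sends each 2-simplex [p,q,r] to [q,r] − [p,r] + [p,q]. For instance
  ∂[0,6,8] = [6,8] − [0,8] + [0,6],
  ∂[2,3,7] = [3,7] − [2,7] + [2,3].
This gives a 27×18 integer matrix of rank 17; reducing to Smith normal form yields diagonal entries (1,1,1,1,1,1,1,1,1,1,1,1,1,1,1,1,1).

Reading off H_k = ker ∂_k / im ∂_{k+1}:

  H_0: rank C_0 − rank ∂_1 = 9 − 8 = 1, and the invariant factors of ∂_1 are all 1, so H_0 ≅ Z.
  H_1: rank ker ∂_1 − rank ∂_2 = (27 − 8) − 17 = 2, and the invariant factors of ∂_2 are all 1, so H_1 ≅ Z^2.
  H_2: rank ker ∂_2 − rank ∂_3 = (18 − 17) − 0 = 1, and there is no ∂_3, so H_2 ≅ Z.

As a check, the Euler characteristic is 9 − 27 + 18 = 0, which agrees with 1 − 2 + 1 = 0.

Hence the Betti numbers are b_0 = 1, b_1 = 2, b_2 = 1.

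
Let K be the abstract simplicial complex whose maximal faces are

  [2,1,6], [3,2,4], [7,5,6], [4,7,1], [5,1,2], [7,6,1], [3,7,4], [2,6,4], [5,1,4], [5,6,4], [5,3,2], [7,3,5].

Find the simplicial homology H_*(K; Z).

H_0 ≅ Z,  H_1 ≅ Z/2,  H_2 = 0.

We work with the vertex ordering 1 < 2 < 3 < 4 < 5 < 6 < 7. The simplices of K, each written with vertices in increasing order, are:

  0-simplices (7): [1], [2], [3], [4], [5], [6], [7]
  1-simplices (18): [1,2], [1,4], [1,5], [1,6], [1,7], [2,3], [2,4], [2,5], [2,6], [3,4], [3,5], [3,7], [4,5], [4,6], [4,7], [5,6], [5,7], [6,7]
  2-simplices (12): [1,2,5], [1,2,6], [1,4,5], [1,4,7], [1,6,7], [2,3,4], [2,3,5], [2,4,6], [3,4,7], [3,5,7], [4,5,6], [5,6,7]

so the chain groups are C_0 ≅ Z^7, C_1 ≅ Z^18, C_2 ≅ Z^12.

The boundary map ∂_1: C_1 → C_0 maps an edge to its endpoints' difference, ∂[p,q] = q − p.
This gives a 7×18 integer matrix of rank 6; reducing to Smith normal form yields diagonal entries (1,1,1,1,1,1).

∂_2: C_2 → C_1 maps a triangle to the signed sum of its edges. For instance
  ∂[3,4,7] = [4,7] − [3,7] + [3,4],
  ∂[1,2,5] = [2,5] − [1,5] + [1,2].
The 18×12 boundary matrix has rank 12 and Smith normal form diag(1,1,1,1,1,1,1,1,1,1,1,2).

From H_k ≅ ker(∂_k) / im(∂_{k+1}) we obtain:

  H_0: rank C_0 − rank ∂_1 = 7 − 6 = 1, and the invariant factors of ∂_1 are all 1, so H_0 ≅ Z.
  H_1: rank ker ∂_1 − rank ∂_2 = (18 − 6) − 12 = 0, and ∂_2 has invariant factor 2 > 1, so H_1 ≅ Z/2.
  H_2: rank ker ∂_2 − rank ∂_3 = (12 − 12) − 0 = 0, and there is no ∂_3, so H_2 ≅ 0.

(K is a triangulation of the real projective plane RP^2.)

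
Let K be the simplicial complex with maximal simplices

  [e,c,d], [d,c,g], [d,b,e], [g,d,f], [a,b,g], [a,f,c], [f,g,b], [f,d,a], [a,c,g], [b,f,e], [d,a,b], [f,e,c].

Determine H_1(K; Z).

Fix the vertex order a < b < c < d < e < f < g and write every simplex with vertices in increasing order. Then dim K = 2 and the simplices of K are:

  0-simplices (7): a, b, c, d, e, f, g
  1-simplices (18): ab, ac, ad, af, ag, bd, be, bf, bg, cd, ce, cf, cg, de, df, dg, ef, fg
  2-simplices (12): abd, abg, acf, acg, adf, bde, bef, bfg, cde, cdg, cef, dfg

so the chain groups are C_0 ≅ Z^7, C_1 ≅ Z^18, C_2 ≅ Z^12.

Boundary ∂_1: C_1 → C_0 is given by ∂[p,q] = [q] − [p]. For instance
  ∂de = e − d.
The 7×18 boundary matrix has rank 6 and Smith normal form diag(1,1,1,1,1,1).

Boundary ∂_2: C_2 → C_1 maps a triangle to the signed sum of its edges. For instance
  ∂cdg = dg − cg + cd,
  ∂cef = ef − cf + ce.
As a 18×12 matrix over Z this has rank 12, with invariant factors (1,1,1,1,1,1,1,1,1,1,1,2).

Reading off H_k = ker ∂_k / im ∂_{k+1}:

  H_1: rank ker ∂_1 − rank ∂_2 = (18 − 6) − 12 = 0, and ∂_2 has invariant factor 2 > 1, so H_1 ≅ Z/2Z.

H_1 ≅ Z/2Z.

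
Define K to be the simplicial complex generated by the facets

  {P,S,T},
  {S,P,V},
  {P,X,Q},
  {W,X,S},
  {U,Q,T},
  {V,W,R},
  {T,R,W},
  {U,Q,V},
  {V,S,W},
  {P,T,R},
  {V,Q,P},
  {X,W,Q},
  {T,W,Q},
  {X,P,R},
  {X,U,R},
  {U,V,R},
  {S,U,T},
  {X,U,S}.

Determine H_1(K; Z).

Order the vertices as P < Q < R < S < T < U < V < W < X. Listing each simplex with vertices in this order, K has dimension 2 with simplices:

  0-simplices (9): P, Q, R, S, T, U, V, W, X
  1-simplices (27): PQ, PR, PS, PT, PV, PX, QT, QU, QV, QW, QX, RT, RU, RV, RW, RX, ST, SU, SV, SW, SX, TU, TW, UV, UX, VW, WX
  2-simplices (18): PQV, PQX, PRT, PRX, PST, PSV, QTU, QTW, QUV, QWX, RTW, RUV, RUX, RVW, STU, SUX, SVW, SWX

Hence C_0 ≅ Z^9, C_1 ≅ Z^27, C_2 ≅ Z^18.

Boundary ∂_1: C_1 → C_0 sends each edge [p,q] (with p < q) to q − p.
The resulting 9×27 matrix has rank 8, and its Smith normal form has invariant factors (1,1,1,1,1,1,1,1).

∂_2: C_2 → C_1 acts by ∂[p,q,r] = [q,r] − [p,r] + [p,q]. For instance
  ∂PQX = QX − PX + PQ,
  ∂PRX = RX − PX + PR.
The 27×18 boundary matrix has rank 17 and Smith normal form diag(1,1,1,1,1,1,1,1,1,1,1,1,1,1,1,1,1).

Now H_k = ker ∂_k / im ∂_{k+1}, so:

  H_1: rank ker ∂_1 − rank ∂_2 = (27 − 8) − 17 = 2, and the invariant factors of ∂_2 are all 1, so H_1 = Z^2.

H_1 = Z^2.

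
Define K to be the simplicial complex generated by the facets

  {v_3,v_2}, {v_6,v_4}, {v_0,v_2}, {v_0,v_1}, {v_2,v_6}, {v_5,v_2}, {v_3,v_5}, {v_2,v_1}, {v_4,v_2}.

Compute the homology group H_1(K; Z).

Order the vertices as v_0 < v_1 < v_2 < v_3 < v_4 < v_5 < v_6. Listing each simplex with vertices in this order, K has dimension 1 with simplices:

  0-simplices (7): [v_0], [v_1], [v_2], [v_3], [v_4], [v_5], [v_6]
  1-simplices (9): [v_0,v_1], [v_0,v_2], [v_1,v_2], [v_2,v_3], [v_2,v_4], [v_2,v_5], [v_2,v_6], [v_3,v_5], [v_4,v_6]

so the chain groups are C_0 ≅ Z^7, C_1 ≅ Z^9.

The boundary map ∂_1: C_1 → C_0 maps an edge to its endpoints' difference, ∂[p,q] = q − p.
The resulting 7×9 matrix has rank 6, and its Smith normal form has invariant factors (1,1,1,1,1,1).

Computing H_k = (kernel of ∂_k) / (image of ∂_{k+1}):

  H_1: rank ker ∂_1 − rank ∂_2 = (9 − 6) − 0 = 3, and there is no ∂_2, so H_1 = Z^3.

(K is a triangulation of a wedge of 3 circles.)

H_1 ≅ Z^3.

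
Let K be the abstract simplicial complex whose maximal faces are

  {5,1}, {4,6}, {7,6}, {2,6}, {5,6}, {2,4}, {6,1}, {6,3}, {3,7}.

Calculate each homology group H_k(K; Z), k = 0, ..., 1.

H_0 = Z,  H_1 = Z^3.

Order the vertices as 1 < 2 < 3 < 4 < 5 < 6 < 7. Listing each simplex with vertices in this order, K has dimension 1 with simplices:

  0-simplices (7): [1], [2], [3], [4], [5], [6], [7]
  1-simplices (9): [1,5], [1,6], [2,4], [2,6], [3,6], [3,7], [4,6], [5,6], [6,7]

Hence C_0 ≅ Z^7, C_1 ≅ Z^9.

∂_1: C_1 → C_0 maps an edge to its endpoints' difference, ∂[p,q] = q − p.
The 7×9 boundary matrix has rank 6 and Smith normal form diag(1,1,1,1,1,1).

Now H_k = ker ∂_k / im ∂_{k+1}, so:

  H_0: rank C_0 − rank ∂_1 = 7 − 6 = 1, and the invariant factors of ∂_1 are all 1, so H_0 = Z.
  H_1: rank ker ∂_1 − rank ∂_2 = (9 − 6) − 0 = 3, and there is no ∂_2, so H_1 = Z^3.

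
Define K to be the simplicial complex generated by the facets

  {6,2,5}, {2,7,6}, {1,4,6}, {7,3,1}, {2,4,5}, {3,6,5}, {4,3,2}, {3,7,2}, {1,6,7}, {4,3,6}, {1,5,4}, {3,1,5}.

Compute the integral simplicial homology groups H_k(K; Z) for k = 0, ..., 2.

Order the vertices as 1 < 2 < 3 < 4 < 5 < 6 < 7. Listing each simplex with vertices in this order, K has dimension 2 with simplices:

  0-simplices (7): [1], [2], [3], [4], [5], [6], [7]
  1-simplices (18): [1,3], [1,4], [1,5], [1,6], [1,7], [2,3], [2,4], [2,5], [2,6], [2,7], [3,4], [3,5], [3,6], [3,7], [4,5], [4,6], [5,6], [6,7]
  2-simplices (12): [1,3,5], [1,3,7], [1,4,5], [1,4,6], [1,6,7], [2,3,4], [2,3,7], [2,4,5], [2,5,6], [2,6,7], [3,4,6], [3,5,6]

Hence C_0 ≅ Z^7, C_1 ≅ Z^18, C_2 ≅ Z^12.

Boundary ∂_1: C_1 → C_0 is given by ∂[p,q] = [q] − [p]. For instance
  ∂[5,6] = [6] − [5].
The 7×18 boundary matrix has rank 6 and Smith normal form diag(1,1,1,1,1,1).

The boundary map ∂_2: C_2 → C_1 acts by ∂[p,q,r] = [q,r] − [p,r] + [p,q]. For instance
  ∂[1,4,5] = [4,5] − [1,5] + [1,4],
  ∂[1,4,6] = [4,6] − [1,6] + [1,4].
The resulting 18×12 matrix has rank 12, and its Smith normal form has invariant factors (1,1,1,1,1,1,1,1,1,1,1,2).

Computing H_k = (kernel of ∂_k) / (image of ∂_{k+1}):

  H_0: rank C_0 − rank ∂_1 = 7 − 6 = 1, and the invariant factors of ∂_1 are all 1, so H_0 = Z.
  H_1: rank ker ∂_1 − rank ∂_2 = (18 − 6) − 12 = 0, and ∂_2 has invariant factor 2 > 1, so H_1 = Z/2.
  H_2: rank ker ∂_2 − rank ∂_3 = (12 − 12) − 0 = 0, and there is no ∂_3, so H_2 = 0.

As a check, the Euler characteristic is 7 − 18 + 12 = 1, which agrees with 1 − 0 + 0 = 1.

H_0 = Z,  H_1 = Z/2,  H_2 = 0.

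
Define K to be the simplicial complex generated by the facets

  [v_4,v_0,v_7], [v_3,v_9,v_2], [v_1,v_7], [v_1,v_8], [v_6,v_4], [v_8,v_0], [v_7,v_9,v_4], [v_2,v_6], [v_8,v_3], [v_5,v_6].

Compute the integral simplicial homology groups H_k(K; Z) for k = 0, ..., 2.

Fix the vertex order v_0 < v_1 < v_2 < v_3 < v_4 < v_5 < v_6 < v_7 < v_8 < v_9 and write every simplex with vertices in increasing order. Then dim K = 2 and the simplices of K are:

  0-simplices (10): [v_0], [v_1], [v_2], [v_3], [v_4], [v_5], [v_6], [v_7], [v_8], [v_9]
  1-simplices (15): (15 of them)
  2-simplices (3): [v_0,v_4,v_7], [v_2,v_3,v_9], [v_4,v_7,v_9]

so the chain groups are C_0 ≅ Z^10, C_1 ≅ Z^15, C_2 ≅ Z^3.

The boundary map ∂_1: C_1 → C_0 sends each edge [p,q] (with p < q) to q − p.
This gives a 10×15 integer matrix of rank 9; reducing to Smith normal form yields diagonal entries (1,1,1,1,1,1,1,1,1).

The boundary map ∂_2: C_2 → C_1 maps a triangle to the signed sum of its edges. For instance
  ∂[v_2,v_3,v_9] = [v_3,v_9] − [v_2,v_9] + [v_2,v_3],
  ∂[v_4,v_7,v_9] = [v_7,v_9] − [v_4,v_9] + [v_4,v_7].
The 15×3 boundary matrix has rank 3 and Smith normal form diag(1,1,1).

Computing H_k = (kernel of ∂_k) / (image of ∂_{k+1}):

  H_0: rank C_0 − rank ∂_1 = 10 − 9 = 1, and the invariant factors of ∂_1 are all 1, so H_0 = Z.
  H_1: rank ker ∂_1 − rank ∂_2 = (15 − 9) − 3 = 3, and the invariant factors of ∂_2 are all 1, so H_1 = Z^3.
  H_2: rank ker ∂_2 − rank ∂_3 = (3 − 3) − 0 = 0, and there is no ∂_3, so H_2 = 0.

H_0 = Z,  H_1 = Z^3,  H_2 = 0.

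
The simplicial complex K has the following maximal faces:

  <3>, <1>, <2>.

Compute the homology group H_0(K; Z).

H_0 = Z^3.

Fix the vertex order 1 < 2 < 3 and write every simplex with vertices in increasing order. Then dim K = 0 and the simplices of K are:

  0-simplices (3): [1], [2], [3]

giving chain groups C_0 ≅ Z^3.

Computing H_k = (kernel of ∂_k) / (image of ∂_{k+1}):

  H_0: rank C_0 − rank ∂_1 = 3 − 0 = 3, and there is no ∂_1, so H_0 ≅ Z^3.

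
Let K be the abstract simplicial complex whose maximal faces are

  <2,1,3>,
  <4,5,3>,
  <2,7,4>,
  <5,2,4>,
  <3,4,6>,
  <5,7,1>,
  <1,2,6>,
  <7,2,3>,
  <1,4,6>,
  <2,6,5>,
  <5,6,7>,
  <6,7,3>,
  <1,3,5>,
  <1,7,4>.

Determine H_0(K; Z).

H_0 = Z.

K has 7 vertices, 21 edges, 14 triangles.
rank ∂_0 = 0, rank ∂_1 = 6 ⇒ b_0 = 7 − 0 − 6 = 1; all invariant factors of ∂_1 are 1 so no torsion. So H_0 ≅ Z.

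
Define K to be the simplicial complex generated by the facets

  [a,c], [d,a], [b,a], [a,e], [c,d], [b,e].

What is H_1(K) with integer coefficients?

Order the vertices as a < b < c < d < e. Listing each simplex with vertices in this order, K has dimension 1 with simplices:

  0-simplices (5): a, b, c, d, e
  1-simplices (6): ab, ac, ad, ae, be, cd

so the chain groups are C_0 ≅ Z^5, C_1 ≅ Z^6.

The boundary map ∂_1: C_1 → C_0 sends each edge [p,q] (with p < q) to q − p. For instance
  ∂cd = d − c.
The resulting 5×6 matrix has rank 4, and its Smith normal form has invariant factors (1,1,1,1).

From H_k ≅ ker(∂_k) / im(∂_{k+1}) we obtain:

  H_1: rank ker ∂_1 − rank ∂_2 = (6 − 4) − 0 = 2, and there is no ∂_2, so H_1 ≅ Z^2.

H_1 = Z^2.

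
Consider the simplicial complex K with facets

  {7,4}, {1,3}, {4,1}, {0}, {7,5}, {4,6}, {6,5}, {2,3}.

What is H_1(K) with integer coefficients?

H_1 = Z.

Fix the vertex order 0 < 1 < 2 < 3 < 4 < 5 < 6 < 7 and write every simplex with vertices in increasing order. Then dim K = 1 and the simplices of K are:

  0-simplices (8): [0], [1], [2], [3], [4], [5], [6], [7]
  1-simplices (7): [1,3], [1,4], [2,3], [4,6], [4,7], [5,6], [5,7]

giving chain groups C_0 ≅ Z^8, C_1 ≅ Z^7.

∂_1: C_1 → C_0 maps an edge to its endpoints' difference, ∂[p,q] = q − p.
As a 8×7 matrix over Z this has rank 6, with invariant factors (1,1,1,1,1,1).

Now H_k = ker ∂_k / im ∂_{k+1}, so:

  H_1: rank ker ∂_1 − rank ∂_2 = (7 − 6) − 0 = 1, and there is no ∂_2, so H_1 ≅ Z.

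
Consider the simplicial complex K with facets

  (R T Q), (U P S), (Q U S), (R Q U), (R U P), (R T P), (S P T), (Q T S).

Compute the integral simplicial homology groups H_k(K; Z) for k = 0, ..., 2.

H_0 ≅ Z,  H_1 = 0,  H_2 ≅ Z.

Fix the vertex order P < Q < R < S < T < U and write every simplex with vertices in increasing order. Then dim K = 2 and the simplices of K are:

  0-simplices (6): P, Q, R, S, T, U
  1-simplices (12): PR, PS, PT, PU, QR, QS, QT, QU, RT, RU, ST, SU
  2-simplices (8): PRT, PRU, PST, PSU, QRT, QRU, QST, QSU

giving chain groups C_0 ≅ Z^6, C_1 ≅ Z^12, C_2 ≅ Z^8.

Boundary ∂_1: C_1 → C_0 maps an edge to its endpoints' difference, ∂[p,q] = q − p.
The resulting 6×12 matrix has rank 5, and its Smith normal form has invariant factors (1,1,1,1,1).

Boundary ∂_2: C_2 → C_1 sends each 2-simplex [p,q,r] to [q,r] − [p,r] + [p,q]. For instance
  ∂PRU = RU − PU + PR,
  ∂QRU = RU − QU + QR.
The resulting 12×8 matrix has rank 7, and its Smith normal form has invariant factors (1,1,1,1,1,1,1).

From H_k ≅ ker(∂_k) / im(∂_{k+1}) we obtain:

  H_0: rank C_0 − rank ∂_1 = 6 − 5 = 1, and the invariant factors of ∂_1 are all 1, so H_0 = Z.
  H_1: rank ker ∂_1 − rank ∂_2 = (12 − 5) − 7 = 0, and the invariant factors of ∂_2 are all 1, so H_1 = 0.
  H_2: rank ker ∂_2 − rank ∂_3 = (8 − 7) − 0 = 1, and there is no ∂_3, so H_2 = Z.

As a check, the Euler characteristic is 6 − 12 + 8 = 2, which agrees with 1 − 0 + 1 = 2.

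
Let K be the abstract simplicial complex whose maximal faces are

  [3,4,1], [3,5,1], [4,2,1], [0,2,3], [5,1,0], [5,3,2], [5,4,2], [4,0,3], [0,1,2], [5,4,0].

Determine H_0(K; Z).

H_0 ≅ Z.

K has 6 vertices, 15 edges, 10 triangles.
rank ∂_0 = 0, rank ∂_1 = 5 ⇒ b_0 = 6 − 0 − 5 = 1; all invariant factors of ∂_1 are 1 so no torsion. So H_0 ≅ Z.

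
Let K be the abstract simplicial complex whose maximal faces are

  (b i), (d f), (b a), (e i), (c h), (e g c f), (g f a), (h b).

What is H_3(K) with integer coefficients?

H_3 = 0.

We work with the vertex ordering a < b < c < d < e < f < g < h < i. The simplices of K, each written with vertices in increasing order, are:

  0-simplices (9): a, b, c, d, e, f, g, h, i
  1-simplices (14): ab, af, ag, bh, bi, ce, cf, cg, ch, df, ef, eg, ei, fg
  2-simplices (5): afg, cef, ceg, cfg, efg
  3-simplices (1): cefg

so the chain groups are C_0 ≅ Z^9, C_1 ≅ Z^14, C_2 ≅ Z^5, C_3 ≅ Z^1.

The boundary map ∂_1: C_1 → C_0 sends each edge [p,q] (with p < q) to q − p.
As a 9×14 matrix over Z this has rank 8, with invariant factors (1,1,1,1,1,1,1,1).

The boundary map ∂_2: C_2 → C_1 sends each 2-simplex [p,q,r] to [q,r] − [p,r] + [p,q]. For instance
  ∂ceg = eg − cg + ce,
  ∂cfg = fg − cg + cf.
This gives a 14×5 integer matrix of rank 4; reducing to Smith normal form yields diagonal entries (1,1,1,1).

∂_3: C_3 → C_2 sends each 3-simplex σ to the alternating sum Σ_i (−1)^i (σ with its i-th vertex removed). For instance
  ∂cefg = efg − cfg + ceg − cef.
This gives a 5×1 integer matrix of rank 1; reducing to Smith normal form yields diagonal entries (1).

Computing H_k = (kernel of ∂_k) / (image of ∂_{k+1}):

  H_3: rank ker ∂_3 − rank ∂_4 = (1 − 1) − 0 = 0, and there is no ∂_4, so H_3 = 0.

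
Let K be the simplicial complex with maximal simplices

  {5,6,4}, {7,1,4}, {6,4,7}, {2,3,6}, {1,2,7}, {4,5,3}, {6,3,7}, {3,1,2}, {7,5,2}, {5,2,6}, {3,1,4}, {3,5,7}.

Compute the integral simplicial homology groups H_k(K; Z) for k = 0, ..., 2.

Order the vertices as 1 < 2 < 3 < 4 < 5 < 6 < 7. Listing each simplex with vertices in this order, K has dimension 2 with simplices:

  0-simplices (7): [1], [2], [3], [4], [5], [6], [7]
  1-simplices (18): [1,2], [1,3], [1,4], [1,7], [2,3], [2,5], [2,6], [2,7], [3,4], [3,5], [3,6], [3,7], [4,5], [4,6], [4,7], [5,6], [5,7], [6,7]
  2-simplices (12): [1,2,3], [1,2,7], [1,3,4], [1,4,7], [2,3,6], [2,5,6], [2,5,7], [3,4,5], [3,5,7], [3,6,7], [4,5,6], [4,6,7]

so the chain groups are C_0 ≅ Z^7, C_1 ≅ Z^18, C_2 ≅ Z^12.

Boundary ∂_1: C_1 → C_0 is given by ∂[p,q] = [q] − [p].
This gives a 7×18 integer matrix of rank 6; reducing to Smith normal form yields diagonal entries (1,1,1,1,1,1).

The boundary map ∂_2: C_2 → C_1 sends each 2-simplex [p,q,r] to [q,r] − [p,r] + [p,q]. For instance
  ∂[3,4,5] = [4,5] − [3,5] + [3,4],
  ∂[3,6,7] = [6,7] − [3,7] + [3,6].
As a 18×12 matrix over Z this has rank 12, with invariant factors (1,1,1,1,1,1,1,1,1,1,1,2).

Now H_k = ker ∂_k / im ∂_{k+1}, so:

  H_0: rank C_0 − rank ∂_1 = 7 − 6 = 1, and the invariant factors of ∂_1 are all 1, so H_0 = Z.
  H_1: rank ker ∂_1 − rank ∂_2 = (18 − 6) − 12 = 0, and ∂_2 has invariant factor 2 > 1, so H_1 = Z/2.
  H_2: rank ker ∂_2 − rank ∂_3 = (12 − 12) − 0 = 0, and there is no ∂_3, so H_2 = 0.

H_0 = Z,  H_1 = Z/2,  H_2 = 0.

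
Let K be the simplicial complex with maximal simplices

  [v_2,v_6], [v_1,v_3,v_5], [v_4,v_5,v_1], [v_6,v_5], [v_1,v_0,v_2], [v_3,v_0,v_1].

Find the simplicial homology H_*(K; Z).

H_0 = Z,  H_1 = Z,  H_2 = 0.

We work with the vertex ordering v_0 < v_1 < v_2 < v_3 < v_4 < v_5 < v_6. The simplices of K, each written with vertices in increasing order, are:

  0-simplices (7): [v_0], [v_1], [v_2], [v_3], [v_4], [v_5], [v_6]
  1-simplices (11): [v_0,v_1], [v_0,v_2], [v_0,v_3], [v_1,v_2], [v_1,v_3], [v_1,v_4], [v_1,v_5], [v_2,v_6], [v_3,v_5], [v_4,v_5], [v_5,v_6]
  2-simplices (4): [v_0,v_1,v_2], [v_0,v_1,v_3], [v_1,v_3,v_5], [v_1,v_4,v_5]

giving chain groups C_0 ≅ Z^7, C_1 ≅ Z^11, C_2 ≅ Z^4.

∂_1: C_1 → C_0 sends each edge [p,q] (with p < q) to q − p.
As a 7×11 matrix over Z this has rank 6, with invariant factors (1,1,1,1,1,1).

The boundary map ∂_2: C_2 → C_1 maps a triangle to the signed sum of its edges. For instance
  ∂[v_0,v_1,v_2] = [v_1,v_2] − [v_0,v_2] + [v_0,v_1],
  ∂[v_0,v_1,v_3] = [v_1,v_3] − [v_0,v_3] + [v_0,v_1].
As a 11×4 matrix over Z this has rank 4, with invariant factors (1,1,1,1).

From H_k ≅ ker(∂_k) / im(∂_{k+1}) we obtain:

  H_0: rank C_0 − rank ∂_1 = 7 − 6 = 1, and the invariant factors of ∂_1 are all 1, so H_0 ≅ Z.
  H_1: rank ker ∂_1 − rank ∂_2 = (11 − 6) − 4 = 1, and the invariant factors of ∂_2 are all 1, so H_1 ≅ Z.
  H_2: rank ker ∂_2 − rank ∂_3 = (4 − 4) − 0 = 0, and there is no ∂_3, so H_2 ≅ 0.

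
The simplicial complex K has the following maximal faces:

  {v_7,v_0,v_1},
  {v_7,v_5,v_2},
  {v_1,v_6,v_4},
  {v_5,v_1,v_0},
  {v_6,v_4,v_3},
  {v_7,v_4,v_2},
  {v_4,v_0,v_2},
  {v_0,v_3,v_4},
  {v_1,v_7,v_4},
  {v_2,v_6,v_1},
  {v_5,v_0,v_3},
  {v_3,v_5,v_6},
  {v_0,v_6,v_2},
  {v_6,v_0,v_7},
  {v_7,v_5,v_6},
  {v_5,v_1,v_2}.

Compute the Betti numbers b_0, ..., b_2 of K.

b_0 = 1, b_1 = 2, b_2 = 1.

Order the vertices as v_0 < v_1 < v_2 < v_3 < v_4 < v_5 < v_6 < v_7. Listing each simplex with vertices in this order, K has dimension 2 with simplices:

  0-simplices (8): [v_0], [v_1], [v_2], [v_3], [v_4], [v_5], [v_6], [v_7]
  1-simplices (24): (24 of them)
  2-simplices (16): (16 of them)

so the chain groups are C_0 ≅ Z^8, C_1 ≅ Z^24, C_2 ≅ Z^16.

Boundary ∂_1: C_1 → C_0 is given by ∂[p,q] = [q] − [p].
As a 8×24 matrix over Z this has rank 7, with invariant factors (1,1,1,1,1,1,1).

The boundary map ∂_2: C_2 → C_1 sends each 2-simplex [p,q,r] to [q,r] − [p,r] + [p,q]. For instance
  ∂[v_0,v_2,v_4] = [v_2,v_4] − [v_0,v_4] + [v_0,v_2],
  ∂[v_1,v_2,v_5] = [v_2,v_5] − [v_1,v_5] + [v_1,v_2].
As a 24×16 matrix over Z this has rank 15, with invariant factors (1,1,1,1,1,1,1,1,1,1,1,1,1,1,1).

From H_k ≅ ker(∂_k) / im(∂_{k+1}) we obtain:

  H_0: rank C_0 − rank ∂_1 = 8 − 7 = 1, and the invariant factors of ∂_1 are all 1, so H_0 = Z.
  H_1: rank ker ∂_1 − rank ∂_2 = (24 − 7) − 15 = 2, and the invariant factors of ∂_2 are all 1, so H_1 = Z^2.
  H_2: rank ker ∂_2 − rank ∂_3 = (16 − 15) − 0 = 1, and there is no ∂_3, so H_2 = Z.

As a check, the Euler characteristic is 8 − 24 + 16 = 0, which agrees with 1 − 2 + 1 = 0.

Hence the Betti numbers are b_0 = 1, b_1 = 2, b_2 = 1.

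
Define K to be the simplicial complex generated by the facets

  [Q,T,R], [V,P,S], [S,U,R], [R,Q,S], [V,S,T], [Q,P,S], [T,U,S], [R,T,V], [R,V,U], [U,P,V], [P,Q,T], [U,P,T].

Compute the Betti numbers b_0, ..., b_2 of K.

Fix the vertex order P < Q < R < S < T < U < V and write every simplex with vertices in increasing order. Then dim K = 2 and the simplices of K are:

  0-simplices (7): P, Q, R, S, T, U, V
  1-simplices (18): PQ, PS, PT, PU, PV, QR, QS, QT, RS, RT, RU, RV, ST, SU, SV, TU, TV, UV
  2-simplices (12): PQS, PQT, PSV, PTU, PUV, QRS, QRT, RSU, RTV, RUV, STU, STV

so the chain groups are C_0 ≅ Z^7, C_1 ≅ Z^18, C_2 ≅ Z^12.

Boundary ∂_1: C_1 → C_0 maps an edge to its endpoints' difference, ∂[p,q] = q − p.
As a 7×18 matrix over Z this has rank 6, with invariant factors (1,1,1,1,1,1).

∂_2: C_2 → C_1 sends each 2-simplex [p,q,r] to [q,r] − [p,r] + [p,q]. For instance
  ∂RUV = UV − RV + RU,
  ∂PTU = TU − PU + PT.
The resulting 18×12 matrix has rank 12, and its Smith normal form has invariant factors (1,1,1,1,1,1,1,1,1,1,1,2).

Computing H_k = (kernel of ∂_k) / (image of ∂_{k+1}):

  H_0: rank C_0 − rank ∂_1 = 7 − 6 = 1, and the invariant factors of ∂_1 are all 1, so H_0 ≅ Z.
  H_1: rank ker ∂_1 − rank ∂_2 = (18 − 6) − 12 = 0, and ∂_2 has invariant factor 2 > 1, so H_1 ≅ Z/2.
  H_2: rank ker ∂_2 − rank ∂_3 = (12 − 12) − 0 = 0, and there is no ∂_3, so H_2 ≅ 0.

As a check, the Euler characteristic is 7 − 18 + 12 = 1, which agrees with 1 − 0 + 0 = 1.

Hence the Betti numbers are b_0 = 1, b_1 = 0, b_2 = 0.

b_0 = 1, b_1 = 0, b_2 = 0.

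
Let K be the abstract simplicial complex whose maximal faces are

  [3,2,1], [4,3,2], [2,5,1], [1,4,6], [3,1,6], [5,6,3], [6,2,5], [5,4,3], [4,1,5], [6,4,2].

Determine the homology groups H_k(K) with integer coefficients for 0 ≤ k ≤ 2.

Take the total order 1 < 2 < 3 < 4 < 5 < 6 on the vertex set. Then K (dimension 2) consists of the simplices:

  0-simplices (6): [1], [2], [3], [4], [5], [6]
  1-simplices (15): [1,2], [1,3], [1,4], [1,5], [1,6], [2,3], [2,4], [2,5], [2,6], [3,4], [3,5], [3,6], [4,5], [4,6], [5,6]
  2-simplices (10): [1,2,3], [1,2,5], [1,3,6], [1,4,5], [1,4,6], [2,3,4], [2,4,6], [2,5,6], [3,4,5], [3,5,6]

so the chain groups are C_0 ≅ Z^6, C_1 ≅ Z^15, C_2 ≅ Z^10.

∂_1: C_1 → C_0 sends each edge [p,q] (with p < q) to q − p.
This gives a 6×15 integer matrix of rank 5; reducing to Smith normal form yields diagonal entries (1,1,1,1,1).

Boundary ∂_2: C_2 → C_1 sends each 2-simplex [p,q,r] to [q,r] − [p,r] + [p,q]. For instance
  ∂[2,4,6] = [4,6] − [2,6] + [2,4],
  ∂[1,3,6] = [3,6] − [1,6] + [1,3].
This gives a 15×10 integer matrix of rank 10; reducing to Smith normal form yields diagonal entries (1,1,1,1,1,1,1,1,1,2).

Computing H_k = (kernel of ∂_k) / (image of ∂_{k+1}):

  H_0: rank C_0 − rank ∂_1 = 6 − 5 = 1, and the invariant factors of ∂_1 are all 1, so H_0 = Z.
  H_1: rank ker ∂_1 − rank ∂_2 = (15 − 5) − 10 = 0, and ∂_2 has invariant factor 2 > 1, so H_1 = Z/2.
  H_2: rank ker ∂_2 − rank ∂_3 = (10 − 10) − 0 = 0, and there is no ∂_3, so H_2 = 0.

As a check, the Euler characteristic is 6 − 15 + 10 = 1, which agrees with 1 − 0 + 0 = 1.
(K is a triangulation of the real projective plane RP^2.)

H_0 ≅ Z,  H_1 ≅ Z/2,  H_2 = 0.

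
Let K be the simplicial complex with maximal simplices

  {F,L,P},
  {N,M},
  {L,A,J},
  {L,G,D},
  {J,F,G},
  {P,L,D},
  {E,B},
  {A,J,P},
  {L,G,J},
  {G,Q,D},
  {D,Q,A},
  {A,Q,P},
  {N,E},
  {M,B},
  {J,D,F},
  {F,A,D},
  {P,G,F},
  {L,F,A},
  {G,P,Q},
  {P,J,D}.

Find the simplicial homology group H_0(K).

H_0 = Z^2.

Fix the vertex order A < B < D < E < F < G < J < L < M < N < P < Q and write every simplex with vertices in increasing order. Then dim K = 2 and the simplices of K are:

  0-simplices (12): A, B, D, E, F, G, J, L, M, N, P, Q
  1-simplices (28): AD, AF, AJ, AL, AP, AQ, BE, BM, DF, DG, DJ, DL, DP, DQ, EN, FG, FJ, FL, FP, GJ, GL, GP, GQ, JL, JP, LP, MN, PQ
  2-simplices (16): ADF, ADQ, AFL, AJL, AJP, APQ, DFJ, DGL, DGQ, DJP, DLP, FGJ, FGP, FLP, GJL, GPQ

Hence C_0 ≅ Z^12, C_1 ≅ Z^28, C_2 ≅ Z^16.

The boundary map ∂_1: C_1 → C_0 is given by ∂[p,q] = [q] − [p]. For instance
  ∂JP = P − J.
The resulting 12×28 matrix has rank 10, and its Smith normal form has invariant factors (1,1,1,1,1,1,1,1,1,1).

Boundary ∂_2: C_2 → C_1 maps a triangle to the signed sum of its edges. For instance
  ∂FGP = GP − FP + FG,
  ∂FLP = LP − FP + FL.
As a 28×16 matrix over Z this has rank 15, with invariant factors (1,1,1,1,1,1,1,1,1,1,1,1,1,1,1).

Computing H_k = (kernel of ∂_k) / (image of ∂_{k+1}):

  H_0: rank C_0 − rank ∂_1 = 12 − 10 = 2, and the invariant factors of ∂_1 are all 1, so H_0 = Z^2.

(K is a triangulation of the disjoint union of the circle S^1 and the torus T^2.)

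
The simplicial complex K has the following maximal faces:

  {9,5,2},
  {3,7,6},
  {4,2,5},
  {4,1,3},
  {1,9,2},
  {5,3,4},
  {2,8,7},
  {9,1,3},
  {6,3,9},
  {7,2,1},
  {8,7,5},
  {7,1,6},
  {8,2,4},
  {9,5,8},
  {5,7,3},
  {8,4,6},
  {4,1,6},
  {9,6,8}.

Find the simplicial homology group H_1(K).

H_1 ≅ Z ⊕ Z/2.

Take the total order 1 < 2 < 3 < 4 < 5 < 6 < 7 < 8 < 9 on the vertex set. Then K (dimension 2) consists of the simplices:

  0-simplices (9): [1], [2], [3], [4], [5], [6], [7], [8], [9]
  1-simplices (27): (27 of them)
  2-simplices (18): [1,2,7], [1,2,9], [1,3,4], [1,3,9], [1,4,6], [1,6,7], [2,4,5], [2,4,8], [2,5,9], [2,7,8], [3,4,5], [3,5,7], [3,6,7], [3,6,9], [4,6,8], [5,7,8], [5,8,9], [6,8,9]

Hence C_0 ≅ Z^9, C_1 ≅ Z^27, C_2 ≅ Z^18.

∂_1: C_1 → C_0 sends each edge [p,q] (with p < q) to q − p. For instance
  ∂[4,6] = [6] − [4].
This gives a 9×27 integer matrix of rank 8; reducing to Smith normal form yields diagonal entries (1,1,1,1,1,1,1,1).

The boundary map ∂_2: C_2 → C_1 acts by ∂[p,q,r] = [q,r] − [p,r] + [p,q]. For instance
  ∂[3,4,5] = [4,5] − [3,5] + [3,4],
  ∂[1,2,9] = [2,9] − [1,9] + [1,2].
As a 27×18 matrix over Z this has rank 18, with invariant factors (1,1,1,1,1,1,1,1,1,1,1,1,1,1,1,1,1,2).

Now H_k = ker ∂_k / im ∂_{k+1}, so:

  H_1: rank ker ∂_1 − rank ∂_2 = (27 − 8) − 18 = 1, and ∂_2 has invariant factor 2 > 1, so H_1 = Z ⊕ Z/2.

(K is a triangulation of the Klein bottle.)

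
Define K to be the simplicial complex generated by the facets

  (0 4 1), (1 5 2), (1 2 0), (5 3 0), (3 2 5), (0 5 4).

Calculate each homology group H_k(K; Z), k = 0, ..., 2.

H_0 ≅ Z,  H_1 ≅ Z,  H_2 = 0.

We work with the vertex ordering 0 < 1 < 2 < 3 < 4 < 5. The simplices of K, each written with vertices in increasing order, are:

  0-simplices (6): [0], [1], [2], [3], [4], [5]
  1-simplices (12): [0,1], [0,2], [0,3], [0,4], [0,5], [1,2], [1,4], [1,5], [2,3], [2,5], [3,5], [4,5]
  2-simplices (6): [0,1,2], [0,1,4], [0,3,5], [0,4,5], [1,2,5], [2,3,5]

giving chain groups C_0 ≅ Z^6, C_1 ≅ Z^12, C_2 ≅ Z^6.

∂_1: C_1 → C_0 is given by ∂[p,q] = [q] − [p]. For instance
  ∂[4,5] = [5] − [4].
The 6×12 boundary matrix has rank 5 and Smith normal form diag(1,1,1,1,1).

The boundary map ∂_2: C_2 → C_1 sends each 2-simplex [p,q,r] to [q,r] − [p,r] + [p,q]. For instance
  ∂[2,3,5] = [3,5] − [2,5] + [2,3],
  ∂[0,3,5] = [3,5] − [0,5] + [0,3].
The resulting 12×6 matrix has rank 6, and its Smith normal form has invariant factors (1,1,1,1,1,1).

Computing H_k = (kernel of ∂_k) / (image of ∂_{k+1}):

  H_0: rank C_0 − rank ∂_1 = 6 − 5 = 1, and the invariant factors of ∂_1 are all 1, so H_0 = Z.
  H_1: rank ker ∂_1 − rank ∂_2 = (12 − 5) − 6 = 1, and the invariant factors of ∂_2 are all 1, so H_1 = Z.
  H_2: rank ker ∂_2 − rank ∂_3 = (6 − 6) − 0 = 0, and there is no ∂_3, so H_2 = 0.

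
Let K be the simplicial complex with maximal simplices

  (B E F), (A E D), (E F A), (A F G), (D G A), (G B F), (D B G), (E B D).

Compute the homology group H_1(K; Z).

H_1 ≅ 0.

Order the vertices as A < B < D < E < F < G. Listing each simplex with vertices in this order, K has dimension 2 with simplices:

  0-simplices (6): A, B, D, E, F, G
  1-simplices (12): AD, AE, AF, AG, BD, BE, BF, BG, DE, DG, EF, FG
  2-simplices (8): ADE, ADG, AEF, AFG, BDE, BDG, BEF, BFG

giving chain groups C_0 ≅ Z^6, C_1 ≅ Z^12, C_2 ≅ Z^8.

Boundary ∂_1: C_1 → C_0 maps an edge to its endpoints' difference, ∂[p,q] = q − p. For instance
  ∂BD = D − B.
The 6×12 boundary matrix has rank 5 and Smith normal form diag(1,1,1,1,1).

Boundary ∂_2: C_2 → C_1 acts by ∂[p,q,r] = [q,r] − [p,r] + [p,q]. For instance
  ∂ADG = DG − AG + AD,
  ∂BDG = DG − BG + BD.
The resulting 12×8 matrix has rank 7, and its Smith normal form has invariant factors (1,1,1,1,1,1,1).

From H_k ≅ ker(∂_k) / im(∂_{k+1}) we obtain:

  H_1: rank ker ∂_1 − rank ∂_2 = (12 − 5) − 7 = 0, and the invariant factors of ∂_2 are all 1, so H_1 = 0.

(K is a triangulation of the 2-sphere S^2.)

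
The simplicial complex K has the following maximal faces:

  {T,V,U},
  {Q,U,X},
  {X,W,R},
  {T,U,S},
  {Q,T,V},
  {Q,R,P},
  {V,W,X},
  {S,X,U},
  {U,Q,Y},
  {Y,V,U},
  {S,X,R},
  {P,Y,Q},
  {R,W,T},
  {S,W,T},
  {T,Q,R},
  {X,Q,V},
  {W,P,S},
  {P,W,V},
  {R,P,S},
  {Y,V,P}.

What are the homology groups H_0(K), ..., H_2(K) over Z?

Take the total order P < Q < R < S < T < U < V < W < X < Y on the vertex set. Then K (dimension 2) consists of the simplices:

  0-simplices (10): P, Q, R, S, T, U, V, W, X, Y
  1-simplices (30): PQ, PR, PS, PV, PW, PY, QR, QT, QU, QV, QX, QY, RS, RT, RW, RX, ST, SU, SW, SX, TU, TV, TW, UV, UX, UY, VW, VX, VY, WX
  2-simplices (20): PQR, PQY, PRS, PSW, PVW, PVY, QRT, QTV, QUX, QUY, QVX, RSX, RTW, RWX, STU, STW, SUX, TUV, UVY, VWX

Hence C_0 ≅ Z^10, C_1 ≅ Z^30, C_2 ≅ Z^20.

The boundary map ∂_1: C_1 → C_0 maps an edge to its endpoints' difference, ∂[p,q] = q − p.
As a 10×30 matrix over Z this has rank 9, with invariant factors (1,1,1,1,1,1,1,1,1).

The boundary map ∂_2: C_2 → C_1 acts by ∂[p,q,r] = [q,r] − [p,r] + [p,q]. For instance
  ∂PVY = VY − PY + PV,
  ∂STU = TU − SU + ST.
The 30×20 boundary matrix has rank 20 and Smith normal form diag(1,1,1,1,1,1,1,1,1,1,1,1,1,1,1,1,1,1,1,2).

Reading off H_k = ker ∂_k / im ∂_{k+1}:

  H_0: rank C_0 − rank ∂_1 = 10 − 9 = 1, and the invariant factors of ∂_1 are all 1, so H_0 ≅ Z.
  H_1: rank ker ∂_1 − rank ∂_2 = (30 − 9) − 20 = 1, and ∂_2 has invariant factor 2 > 1, so H_1 ≅ Z ⊕ Z/2.
  H_2: rank ker ∂_2 − rank ∂_3 = (20 − 20) − 0 = 0, and there is no ∂_3, so H_2 ≅ 0.

H_0 = Z,  H_1 = Z ⊕ Z/2,  H_2 = 0.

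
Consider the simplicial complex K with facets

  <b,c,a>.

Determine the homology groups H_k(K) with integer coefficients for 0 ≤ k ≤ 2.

Order the vertices as a < b < c. Listing each simplex with vertices in this order, K has dimension 2 with simplices:

  0-simplices (3): a, b, c
  1-simplices (3): ab, ac, bc
  2-simplices (1): abc

so the chain groups are C_0 ≅ Z^3, C_1 ≅ Z^3, C_2 ≅ Z^1.

∂_1: C_1 → C_0 maps an edge to its endpoints' difference, ∂[p,q] = q − p.
As a 3×3 matrix over Z this has rank 2, with invariant factors (1,1).

Boundary ∂_2: C_2 → C_1 acts by ∂[p,q,r] = [q,r] − [p,r] + [p,q]. For instance
  ∂abc = bc − ac + ab.
The 3×1 boundary matrix has rank 1 and Smith normal form diag(1).

Reading off H_k = ker ∂_k / im ∂_{k+1}:

  H_0: rank C_0 − rank ∂_1 = 3 − 2 = 1, and the invariant factors of ∂_1 are all 1, so H_0 = Z.
  H_1: rank ker ∂_1 − rank ∂_2 = (3 − 2) − 1 = 0, and the invariant factors of ∂_2 are all 1, so H_1 = 0.
  H_2: rank ker ∂_2 − rank ∂_3 = (1 − 1) − 0 = 0, and there is no ∂_3, so H_2 = 0.

H_0 = Z,  H_1 = 0,  H_2 = 0.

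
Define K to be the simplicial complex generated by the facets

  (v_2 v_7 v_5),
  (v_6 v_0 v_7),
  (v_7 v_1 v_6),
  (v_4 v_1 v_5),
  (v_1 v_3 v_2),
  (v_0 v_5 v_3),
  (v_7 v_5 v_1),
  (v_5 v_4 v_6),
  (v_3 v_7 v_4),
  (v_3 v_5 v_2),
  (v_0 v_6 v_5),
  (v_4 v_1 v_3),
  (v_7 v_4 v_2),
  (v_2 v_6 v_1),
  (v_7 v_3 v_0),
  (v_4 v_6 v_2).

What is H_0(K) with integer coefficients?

Order the vertices as v_0 < v_1 < v_2 < v_3 < v_4 < v_5 < v_6 < v_7. Listing each simplex with vertices in this order, K has dimension 2 with simplices:

  0-simplices (8): [v_0], [v_1], [v_2], [v_3], [v_4], [v_5], [v_6], [v_7]
  1-simplices (24): (24 of them)
  2-simplices (16): (16 of them)

giving chain groups C_0 ≅ Z^8, C_1 ≅ Z^24, C_2 ≅ Z^16.

∂_1: C_1 → C_0 sends each edge [p,q] (with p < q) to q − p.
As a 8×24 matrix over Z this has rank 7, with invariant factors (1,1,1,1,1,1,1).

The boundary map ∂_2: C_2 → C_1 acts by ∂[p,q,r] = [q,r] − [p,r] + [p,q]. For instance
  ∂[v_1,v_6,v_7] = [v_6,v_7] − [v_1,v_7] + [v_1,v_6],
  ∂[v_2,v_5,v_7] = [v_5,v_7] − [v_2,v_7] + [v_2,v_5].
The resulting 24×16 matrix has rank 15, and its Smith normal form has invariant factors (1,1,1,1,1,1,1,1,1,1,1,1,1,1,1).

Reading off H_k = ker ∂_k / im ∂_{k+1}:

  H_0: rank C_0 − rank ∂_1 = 8 − 7 = 1, and the invariant factors of ∂_1 are all 1, so H_0 ≅ Z.

H_0 = Z.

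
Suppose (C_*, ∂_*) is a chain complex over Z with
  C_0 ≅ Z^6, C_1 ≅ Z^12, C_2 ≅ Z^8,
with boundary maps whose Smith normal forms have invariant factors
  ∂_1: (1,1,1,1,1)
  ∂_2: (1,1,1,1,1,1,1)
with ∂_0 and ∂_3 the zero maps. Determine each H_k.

H_0: b_0 = 6 − 0 − 5 = 1; torsion from ∂_1 factors > 1: none. So H_0 = Z.
H_1: b_1 = 12 − 5 − 7 = 0; torsion from ∂_2 factors > 1: none. So H_1 = 0.
H_2: b_2 = 8 − 7 − 0 = 1; torsion from ∂_3 factors > 1: none. So H_2 = Z.

H_0 = Z,  H_1 = 0,  H_2 = Z.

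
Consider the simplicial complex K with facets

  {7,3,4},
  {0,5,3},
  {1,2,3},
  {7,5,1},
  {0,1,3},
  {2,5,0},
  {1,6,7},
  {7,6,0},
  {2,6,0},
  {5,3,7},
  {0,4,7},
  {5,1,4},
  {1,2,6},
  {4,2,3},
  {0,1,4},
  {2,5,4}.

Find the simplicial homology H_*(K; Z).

Take the total order 0 < 1 < 2 < 3 < 4 < 5 < 6 < 7 on the vertex set. Then K (dimension 2) consists of the simplices:

  0-simplices (8): [0], [1], [2], [3], [4], [5], [6], [7]
  1-simplices (24): (24 of them)
  2-simplices (16): [0,1,3], [0,1,4], [0,2,5], [0,2,6], [0,3,5], [0,4,7], [0,6,7], [1,2,3], [1,2,6], [1,4,5], [1,5,7], [1,6,7], [2,3,4], [2,4,5], [3,4,7], [3,5,7]

giving chain groups C_0 ≅ Z^8, C_1 ≅ Z^24, C_2 ≅ Z^16.

∂_1: C_1 → C_0 is given by ∂[p,q] = [q] − [p]. For instance
  ∂[5,7] = [7] − [5].
This gives a 8×24 integer matrix of rank 7; reducing to Smith normal form yields diagonal entries (1,1,1,1,1,1,1).

The boundary map ∂_2: C_2 → C_1 maps a triangle to the signed sum of its edges. For instance
  ∂[0,2,5] = [2,5] − [0,5] + [0,2],
  ∂[0,6,7] = [6,7] − [0,7] + [0,6].
As a 24×16 matrix over Z this has rank 15, with invariant factors (1,1,1,1,1,1,1,1,1,1,1,1,1,1,1).

Now H_k = ker ∂_k / im ∂_{k+1}, so:

  H_0: rank C_0 − rank ∂_1 = 8 − 7 = 1, and the invariant factors of ∂_1 are all 1, so H_0 ≅ Z.
  H_1: rank ker ∂_1 − rank ∂_2 = (24 − 7) − 15 = 2, and the invariant factors of ∂_2 are all 1, so H_1 ≅ Z^2.
  H_2: rank ker ∂_2 − rank ∂_3 = (16 − 15) − 0 = 1, and there is no ∂_3, so H_2 ≅ Z.

(K is a triangulation of the torus T^2.)

H_0 = Z,  H_1 = Z^2,  H_2 = Z.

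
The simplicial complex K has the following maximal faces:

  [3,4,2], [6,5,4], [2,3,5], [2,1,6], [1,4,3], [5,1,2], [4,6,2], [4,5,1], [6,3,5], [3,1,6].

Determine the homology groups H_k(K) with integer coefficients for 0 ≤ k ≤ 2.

H_0 ≅ Z,  H_1 ≅ Z/2,  H_2 = 0.

Take the total order 1 < 2 < 3 < 4 < 5 < 6 on the vertex set. Then K (dimension 2) consists of the simplices:

  0-simplices (6): [1], [2], [3], [4], [5], [6]
  1-simplices (15): [1,2], [1,3], [1,4], [1,5], [1,6], [2,3], [2,4], [2,5], [2,6], [3,4], [3,5], [3,6], [4,5], [4,6], [5,6]
  2-simplices (10): [1,2,5], [1,2,6], [1,3,4], [1,3,6], [1,4,5], [2,3,4], [2,3,5], [2,4,6], [3,5,6], [4,5,6]

giving chain groups C_0 ≅ Z^6, C_1 ≅ Z^15, C_2 ≅ Z^10.

∂_1: C_1 → C_0 is given by ∂[p,q] = [q] − [p]. For instance
  ∂[2,6] = [6] − [2].
The resulting 6×15 matrix has rank 5, and its Smith normal form has invariant factors (1,1,1,1,1).

Boundary ∂_2: C_2 → C_1 sends each 2-simplex [p,q,r] to [q,r] − [p,r] + [p,q]. For instance
  ∂[1,3,6] = [3,6] − [1,6] + [1,3],
  ∂[2,3,5] = [3,5] − [2,5] + [2,3].
The 15×10 boundary matrix has rank 10 and Smith normal form diag(1,1,1,1,1,1,1,1,1,2).

Now H_k = ker ∂_k / im ∂_{k+1}, so:

  H_0: rank C_0 − rank ∂_1 = 6 − 5 = 1, and the invariant factors of ∂_1 are all 1, so H_0 = Z.
  H_1: rank ker ∂_1 − rank ∂_2 = (15 − 5) − 10 = 0, and ∂_2 has invariant factor 2 > 1, so H_1 = Z/2.
  H_2: rank ker ∂_2 − rank ∂_3 = (10 − 10) − 0 = 0, and there is no ∂_3, so H_2 = 0.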